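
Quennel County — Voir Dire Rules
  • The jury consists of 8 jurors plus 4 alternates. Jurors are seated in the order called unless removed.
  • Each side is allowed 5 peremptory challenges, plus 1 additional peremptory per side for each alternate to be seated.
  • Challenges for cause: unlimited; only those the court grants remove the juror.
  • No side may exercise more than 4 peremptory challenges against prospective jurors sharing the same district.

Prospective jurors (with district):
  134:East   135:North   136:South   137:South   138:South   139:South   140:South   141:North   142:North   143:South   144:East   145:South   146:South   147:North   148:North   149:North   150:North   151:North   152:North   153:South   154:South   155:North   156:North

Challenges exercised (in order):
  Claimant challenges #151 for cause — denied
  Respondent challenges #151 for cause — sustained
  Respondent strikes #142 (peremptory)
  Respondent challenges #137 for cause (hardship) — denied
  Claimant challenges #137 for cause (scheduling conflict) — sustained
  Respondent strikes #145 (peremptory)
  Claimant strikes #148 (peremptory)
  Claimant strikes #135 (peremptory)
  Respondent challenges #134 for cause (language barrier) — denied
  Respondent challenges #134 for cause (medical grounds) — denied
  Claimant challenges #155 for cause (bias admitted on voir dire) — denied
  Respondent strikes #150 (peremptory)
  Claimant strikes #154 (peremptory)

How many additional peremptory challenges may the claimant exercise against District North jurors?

2

Claimant peremptories so far: #148, #135, #154 — 3 of 9 used, 6 left overall.
Against District North: #148, #135 — 2 used; per-district cap 4 leaves 2.
Binding limit: min(6, 2) = 2.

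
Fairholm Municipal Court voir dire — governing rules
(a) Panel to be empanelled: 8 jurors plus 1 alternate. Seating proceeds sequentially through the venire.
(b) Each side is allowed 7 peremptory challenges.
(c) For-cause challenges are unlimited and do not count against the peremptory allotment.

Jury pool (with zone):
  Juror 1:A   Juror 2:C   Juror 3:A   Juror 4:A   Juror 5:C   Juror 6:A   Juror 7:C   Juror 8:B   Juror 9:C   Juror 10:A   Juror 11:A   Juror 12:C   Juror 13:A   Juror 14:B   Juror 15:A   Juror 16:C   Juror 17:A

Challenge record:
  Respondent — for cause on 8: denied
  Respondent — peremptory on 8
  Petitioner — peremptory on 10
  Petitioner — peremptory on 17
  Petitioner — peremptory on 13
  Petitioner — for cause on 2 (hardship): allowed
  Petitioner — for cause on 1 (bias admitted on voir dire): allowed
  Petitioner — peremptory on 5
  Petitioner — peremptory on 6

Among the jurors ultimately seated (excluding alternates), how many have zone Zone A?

4

Removed: #1, #2, #5, #6, #8, #10, #13, #17.
Seated jurors 1–8: #3, #4, #7, #9, #11, #12, #14, #15 (alternates #16 not counted).
Of those, in Zone A: #3, #4, #11, #15 → 4.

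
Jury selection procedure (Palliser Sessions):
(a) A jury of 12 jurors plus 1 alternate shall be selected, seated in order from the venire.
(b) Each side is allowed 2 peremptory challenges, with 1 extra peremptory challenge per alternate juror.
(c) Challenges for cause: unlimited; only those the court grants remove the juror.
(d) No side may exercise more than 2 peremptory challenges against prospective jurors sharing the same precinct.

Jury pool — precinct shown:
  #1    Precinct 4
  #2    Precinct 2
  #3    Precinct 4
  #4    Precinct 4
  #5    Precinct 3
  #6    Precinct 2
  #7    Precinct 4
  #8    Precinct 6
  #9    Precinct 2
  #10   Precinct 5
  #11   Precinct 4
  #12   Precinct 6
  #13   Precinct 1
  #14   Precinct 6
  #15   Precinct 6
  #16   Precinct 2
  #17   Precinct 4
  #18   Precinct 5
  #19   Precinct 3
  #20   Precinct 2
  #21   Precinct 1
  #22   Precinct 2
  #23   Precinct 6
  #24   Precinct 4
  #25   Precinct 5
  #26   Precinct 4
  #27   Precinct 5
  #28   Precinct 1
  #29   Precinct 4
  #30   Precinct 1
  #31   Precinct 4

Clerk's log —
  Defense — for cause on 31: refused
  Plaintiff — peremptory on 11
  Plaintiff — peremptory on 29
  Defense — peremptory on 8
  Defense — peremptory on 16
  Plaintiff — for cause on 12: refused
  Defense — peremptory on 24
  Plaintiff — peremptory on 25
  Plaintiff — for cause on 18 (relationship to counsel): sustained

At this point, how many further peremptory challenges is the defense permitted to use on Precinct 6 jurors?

Defense peremptories so far: #8, #16, #24 — 3 of 3 used, 0 left overall.
Against Precinct 6: #8 — 1 used; per-precinct cap 2 leaves 1.
Binding limit: min(0, 1) = 0.

0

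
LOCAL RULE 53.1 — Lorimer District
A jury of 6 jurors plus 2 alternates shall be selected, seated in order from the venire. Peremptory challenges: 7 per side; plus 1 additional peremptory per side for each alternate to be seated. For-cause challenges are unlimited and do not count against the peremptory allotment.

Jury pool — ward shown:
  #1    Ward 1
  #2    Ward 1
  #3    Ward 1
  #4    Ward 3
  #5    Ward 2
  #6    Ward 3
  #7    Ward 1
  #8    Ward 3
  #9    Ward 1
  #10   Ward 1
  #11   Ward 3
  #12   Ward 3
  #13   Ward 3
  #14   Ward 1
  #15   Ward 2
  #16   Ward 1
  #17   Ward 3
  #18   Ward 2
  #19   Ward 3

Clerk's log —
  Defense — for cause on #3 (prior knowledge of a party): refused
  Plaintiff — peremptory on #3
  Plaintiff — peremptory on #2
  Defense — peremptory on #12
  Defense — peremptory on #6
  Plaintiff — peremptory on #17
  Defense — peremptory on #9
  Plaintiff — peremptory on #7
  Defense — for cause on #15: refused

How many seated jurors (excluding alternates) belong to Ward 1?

2

Removed: #2, #3, #6, #7, #9, #12, #17.
Seated jurors 1–6: #1, #4, #5, #8, #10, #11 (alternates #13, #14 not counted).
Of those, in Ward 1: #1, #10 → 2.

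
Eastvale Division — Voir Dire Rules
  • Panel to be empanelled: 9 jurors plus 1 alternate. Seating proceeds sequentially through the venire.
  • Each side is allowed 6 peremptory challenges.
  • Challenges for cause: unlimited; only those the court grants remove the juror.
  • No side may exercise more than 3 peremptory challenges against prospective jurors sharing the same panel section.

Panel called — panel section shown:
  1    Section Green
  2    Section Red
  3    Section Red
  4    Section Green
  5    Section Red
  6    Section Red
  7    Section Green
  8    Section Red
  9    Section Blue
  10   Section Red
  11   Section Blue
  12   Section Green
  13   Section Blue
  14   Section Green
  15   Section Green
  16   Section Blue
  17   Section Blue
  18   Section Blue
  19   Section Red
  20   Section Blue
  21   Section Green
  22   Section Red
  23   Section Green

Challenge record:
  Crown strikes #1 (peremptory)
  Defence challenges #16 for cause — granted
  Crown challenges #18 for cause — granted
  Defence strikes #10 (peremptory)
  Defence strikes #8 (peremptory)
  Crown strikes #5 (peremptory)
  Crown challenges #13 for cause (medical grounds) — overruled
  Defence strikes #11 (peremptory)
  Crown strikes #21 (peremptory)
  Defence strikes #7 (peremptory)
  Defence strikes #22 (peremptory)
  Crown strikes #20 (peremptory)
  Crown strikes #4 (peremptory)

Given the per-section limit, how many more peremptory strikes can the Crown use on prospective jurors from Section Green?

0

Crown peremptories so far: #1, #5, #21, #20, #4 — 5 of 6 used, 1 left overall.
Against Section Green: #1, #21, #4 — 3 used; per-section cap 3 leaves 0.
Binding limit: min(1, 0) = 0.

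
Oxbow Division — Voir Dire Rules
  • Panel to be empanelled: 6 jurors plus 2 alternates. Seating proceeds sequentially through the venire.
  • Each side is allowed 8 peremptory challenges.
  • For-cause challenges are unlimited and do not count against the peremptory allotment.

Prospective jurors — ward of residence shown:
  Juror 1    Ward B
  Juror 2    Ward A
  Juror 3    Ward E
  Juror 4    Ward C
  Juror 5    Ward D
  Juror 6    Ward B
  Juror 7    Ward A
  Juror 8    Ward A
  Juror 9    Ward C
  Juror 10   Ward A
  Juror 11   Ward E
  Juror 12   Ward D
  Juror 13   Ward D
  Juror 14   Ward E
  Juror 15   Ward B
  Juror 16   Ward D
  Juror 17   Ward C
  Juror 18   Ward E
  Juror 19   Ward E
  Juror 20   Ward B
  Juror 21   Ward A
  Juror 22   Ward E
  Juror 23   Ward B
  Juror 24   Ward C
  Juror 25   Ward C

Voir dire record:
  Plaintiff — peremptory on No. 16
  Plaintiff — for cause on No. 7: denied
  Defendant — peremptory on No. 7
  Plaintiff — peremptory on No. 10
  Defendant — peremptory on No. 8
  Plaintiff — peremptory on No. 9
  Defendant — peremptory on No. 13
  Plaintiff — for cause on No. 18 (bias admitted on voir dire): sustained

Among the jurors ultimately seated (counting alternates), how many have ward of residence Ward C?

Removed: #7, #8, #9, #10, #13, #16, #18.
Seated (8 incl. alternates): #1, #2, #3, #4, #5, #6, #11, #12.
Of those, in Ward C: #4 → 1.

1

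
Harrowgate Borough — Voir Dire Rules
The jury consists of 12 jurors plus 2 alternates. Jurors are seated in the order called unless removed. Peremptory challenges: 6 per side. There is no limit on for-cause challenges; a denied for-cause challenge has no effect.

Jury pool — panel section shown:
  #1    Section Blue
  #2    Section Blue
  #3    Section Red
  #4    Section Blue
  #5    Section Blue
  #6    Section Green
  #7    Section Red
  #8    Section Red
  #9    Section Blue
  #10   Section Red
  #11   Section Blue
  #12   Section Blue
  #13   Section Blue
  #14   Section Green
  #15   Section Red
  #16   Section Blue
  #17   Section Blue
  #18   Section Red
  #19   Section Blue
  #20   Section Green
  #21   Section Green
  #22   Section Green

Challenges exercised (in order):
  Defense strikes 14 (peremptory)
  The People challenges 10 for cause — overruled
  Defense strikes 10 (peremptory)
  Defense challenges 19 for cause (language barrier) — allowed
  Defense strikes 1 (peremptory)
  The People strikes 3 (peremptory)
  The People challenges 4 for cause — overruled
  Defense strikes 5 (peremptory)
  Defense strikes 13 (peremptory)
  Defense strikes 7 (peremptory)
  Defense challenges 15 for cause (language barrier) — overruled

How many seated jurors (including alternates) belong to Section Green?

4

Removed: #1, #3, #5, #7, #10, #13, #14, #19.
Seated (14 incl. alternates): #2, #4, #6, #8, #9, #11, #12, #15, #16, #17, #18, #20, #21, #22.
Of those, in Section Green: #6, #20, #21, #22 → 4.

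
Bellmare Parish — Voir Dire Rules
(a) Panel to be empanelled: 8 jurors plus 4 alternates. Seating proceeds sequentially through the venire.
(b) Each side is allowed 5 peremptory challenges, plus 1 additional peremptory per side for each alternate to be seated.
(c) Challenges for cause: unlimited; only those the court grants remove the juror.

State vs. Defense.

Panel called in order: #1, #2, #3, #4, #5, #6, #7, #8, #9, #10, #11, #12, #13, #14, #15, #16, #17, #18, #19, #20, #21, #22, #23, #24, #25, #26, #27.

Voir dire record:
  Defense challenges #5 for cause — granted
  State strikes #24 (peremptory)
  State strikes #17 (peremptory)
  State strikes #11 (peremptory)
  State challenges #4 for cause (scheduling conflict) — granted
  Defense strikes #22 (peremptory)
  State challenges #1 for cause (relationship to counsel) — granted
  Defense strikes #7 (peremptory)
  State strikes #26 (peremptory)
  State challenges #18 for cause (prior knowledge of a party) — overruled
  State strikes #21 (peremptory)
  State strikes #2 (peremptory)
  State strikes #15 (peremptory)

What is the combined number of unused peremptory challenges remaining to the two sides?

9

State allotment: 5 base + 1 × 4 alternates = 9. Defense allotment: 5 base + 1 × 4 alternates = 9.
State peremptories used: #24, #17, #11, #26, #21, #2, #15 — 7 (for-cause on #4, #1, #18 don't count).
Defense peremptories used: #22, #7 — 2 (the for-cause on #5 doesn't count).
Remaining: (9 − 7) + (9 − 2) = 9.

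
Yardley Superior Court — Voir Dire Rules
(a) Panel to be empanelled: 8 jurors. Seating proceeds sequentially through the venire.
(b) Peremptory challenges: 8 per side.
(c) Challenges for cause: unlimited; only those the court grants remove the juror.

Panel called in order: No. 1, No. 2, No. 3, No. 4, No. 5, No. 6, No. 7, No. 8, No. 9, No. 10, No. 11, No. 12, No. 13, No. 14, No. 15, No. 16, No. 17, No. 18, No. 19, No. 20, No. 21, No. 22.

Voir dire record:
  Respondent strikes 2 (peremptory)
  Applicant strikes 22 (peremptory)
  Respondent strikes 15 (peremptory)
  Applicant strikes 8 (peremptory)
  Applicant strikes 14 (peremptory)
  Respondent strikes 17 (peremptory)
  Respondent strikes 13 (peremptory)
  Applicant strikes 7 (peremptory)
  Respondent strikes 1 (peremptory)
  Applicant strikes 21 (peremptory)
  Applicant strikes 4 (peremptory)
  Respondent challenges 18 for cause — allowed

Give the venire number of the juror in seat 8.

Removed: #1, #2, #4, #7, #8, #13, #14, #15, #17, #18, #21, #22.
Filling seats in venire order through position 8: #3, #5, #6, #9, #10, #11, #12, #16.
So seat 8 is #16.

16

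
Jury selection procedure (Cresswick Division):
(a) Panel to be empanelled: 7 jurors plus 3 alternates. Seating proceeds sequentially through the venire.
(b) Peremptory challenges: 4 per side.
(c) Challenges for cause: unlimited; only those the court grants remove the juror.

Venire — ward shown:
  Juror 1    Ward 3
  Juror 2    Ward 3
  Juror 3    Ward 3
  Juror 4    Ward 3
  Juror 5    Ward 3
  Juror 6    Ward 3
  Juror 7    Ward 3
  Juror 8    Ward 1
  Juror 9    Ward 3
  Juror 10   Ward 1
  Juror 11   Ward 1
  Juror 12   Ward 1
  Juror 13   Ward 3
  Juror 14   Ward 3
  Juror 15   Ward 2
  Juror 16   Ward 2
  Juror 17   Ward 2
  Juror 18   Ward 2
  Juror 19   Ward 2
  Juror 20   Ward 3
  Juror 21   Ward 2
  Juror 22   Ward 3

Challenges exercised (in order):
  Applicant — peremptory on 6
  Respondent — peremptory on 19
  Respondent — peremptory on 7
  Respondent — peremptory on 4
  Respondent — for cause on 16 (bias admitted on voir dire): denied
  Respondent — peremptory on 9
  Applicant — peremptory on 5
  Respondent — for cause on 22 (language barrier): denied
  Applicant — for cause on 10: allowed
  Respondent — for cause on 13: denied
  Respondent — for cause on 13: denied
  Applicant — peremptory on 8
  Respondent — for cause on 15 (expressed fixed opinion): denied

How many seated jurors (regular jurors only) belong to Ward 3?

5

Removed: #4, #5, #6, #7, #8, #9, #10, #19.
Seated jurors 1–7: #1, #2, #3, #11, #12, #13, #14 (alternates #15, #16, #17 not counted).
Of those, in Ward 3: #1, #2, #3, #13, #14 → 5.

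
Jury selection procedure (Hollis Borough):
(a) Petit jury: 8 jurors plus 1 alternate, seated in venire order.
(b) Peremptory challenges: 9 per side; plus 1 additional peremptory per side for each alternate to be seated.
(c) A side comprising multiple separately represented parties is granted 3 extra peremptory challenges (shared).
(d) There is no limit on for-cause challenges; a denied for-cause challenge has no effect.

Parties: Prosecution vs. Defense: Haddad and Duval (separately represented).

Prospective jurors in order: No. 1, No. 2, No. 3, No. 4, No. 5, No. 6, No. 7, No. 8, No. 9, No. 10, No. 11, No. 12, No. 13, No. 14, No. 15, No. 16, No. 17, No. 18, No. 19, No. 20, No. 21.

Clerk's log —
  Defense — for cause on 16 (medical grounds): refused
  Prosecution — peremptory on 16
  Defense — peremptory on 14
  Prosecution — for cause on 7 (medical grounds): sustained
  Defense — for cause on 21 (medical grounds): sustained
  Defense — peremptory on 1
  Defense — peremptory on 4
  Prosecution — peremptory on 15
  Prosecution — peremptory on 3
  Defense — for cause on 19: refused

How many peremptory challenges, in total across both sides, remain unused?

Prosecution allotment: 9 base + 1 × 1 alternate = 10. Defense allotment: 9 base + 1 × 1 alternate + 3 multi-party = 13.
Prosecution peremptories used: #16, #15, #3 — 3 (the for-cause on #7 doesn't count).
Defense peremptories used: #14, #1, #4 — 3 (for-cause on #16, #21, #19 don't count).
Remaining: (10 − 3) + (13 − 3) = 17.

17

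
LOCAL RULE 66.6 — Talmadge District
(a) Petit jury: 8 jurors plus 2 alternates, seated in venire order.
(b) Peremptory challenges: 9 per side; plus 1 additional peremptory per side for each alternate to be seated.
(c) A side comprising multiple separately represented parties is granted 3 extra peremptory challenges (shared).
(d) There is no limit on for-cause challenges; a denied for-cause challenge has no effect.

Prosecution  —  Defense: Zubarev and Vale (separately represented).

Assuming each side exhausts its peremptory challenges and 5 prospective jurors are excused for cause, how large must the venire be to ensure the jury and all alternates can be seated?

Seats to fill: 8 + 2 alternates = 10.
Peremptories — Prosecution: 9 + 1×2 = 11; Defense: 9 + 1×2 + 3 = 14; total 25.
For-cause removals: 5.
Minimum venire: 10 + 25 + 5 = 40.

40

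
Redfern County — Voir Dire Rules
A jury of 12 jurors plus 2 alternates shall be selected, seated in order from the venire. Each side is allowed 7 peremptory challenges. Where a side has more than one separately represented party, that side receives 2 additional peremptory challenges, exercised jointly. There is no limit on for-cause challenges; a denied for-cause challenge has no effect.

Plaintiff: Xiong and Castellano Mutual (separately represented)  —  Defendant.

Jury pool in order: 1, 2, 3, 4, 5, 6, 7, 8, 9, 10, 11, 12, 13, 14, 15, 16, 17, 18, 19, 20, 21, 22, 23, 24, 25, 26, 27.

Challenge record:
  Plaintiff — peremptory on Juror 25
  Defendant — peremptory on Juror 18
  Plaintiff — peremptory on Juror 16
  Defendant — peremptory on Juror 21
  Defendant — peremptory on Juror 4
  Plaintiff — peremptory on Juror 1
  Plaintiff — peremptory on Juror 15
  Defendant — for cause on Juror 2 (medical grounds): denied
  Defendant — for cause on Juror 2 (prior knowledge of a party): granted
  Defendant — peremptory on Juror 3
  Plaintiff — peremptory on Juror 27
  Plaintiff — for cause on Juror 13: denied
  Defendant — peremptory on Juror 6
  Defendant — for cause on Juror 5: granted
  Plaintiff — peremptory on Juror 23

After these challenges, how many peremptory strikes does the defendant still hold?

2

Defendant allotment: 7.
Defendant peremptories used: #18, #21, #4, #3, #6 — 5 (for-cause on #2, #2, #5 don't count).
Remaining: 7 − 5 = 2.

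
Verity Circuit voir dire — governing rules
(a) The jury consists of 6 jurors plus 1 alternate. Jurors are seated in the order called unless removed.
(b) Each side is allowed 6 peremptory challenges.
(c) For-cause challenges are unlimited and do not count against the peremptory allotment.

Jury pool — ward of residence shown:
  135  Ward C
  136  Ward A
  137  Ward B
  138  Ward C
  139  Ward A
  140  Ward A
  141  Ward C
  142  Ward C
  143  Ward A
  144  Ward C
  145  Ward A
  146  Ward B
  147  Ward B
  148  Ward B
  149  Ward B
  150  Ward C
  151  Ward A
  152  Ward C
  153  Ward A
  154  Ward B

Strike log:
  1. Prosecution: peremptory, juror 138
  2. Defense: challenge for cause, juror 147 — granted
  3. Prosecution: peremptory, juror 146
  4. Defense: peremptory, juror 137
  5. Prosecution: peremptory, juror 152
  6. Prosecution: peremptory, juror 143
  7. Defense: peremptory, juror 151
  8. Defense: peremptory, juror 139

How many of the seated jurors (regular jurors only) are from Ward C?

4

Removed: #137, #138, #139, #143, #146, #147, #151, #152.
Seated jurors 1–6: #135, #136, #140, #141, #142, #144 (alternates #145 not counted).
Of those, in Ward C: #135, #141, #142, #144 → 4.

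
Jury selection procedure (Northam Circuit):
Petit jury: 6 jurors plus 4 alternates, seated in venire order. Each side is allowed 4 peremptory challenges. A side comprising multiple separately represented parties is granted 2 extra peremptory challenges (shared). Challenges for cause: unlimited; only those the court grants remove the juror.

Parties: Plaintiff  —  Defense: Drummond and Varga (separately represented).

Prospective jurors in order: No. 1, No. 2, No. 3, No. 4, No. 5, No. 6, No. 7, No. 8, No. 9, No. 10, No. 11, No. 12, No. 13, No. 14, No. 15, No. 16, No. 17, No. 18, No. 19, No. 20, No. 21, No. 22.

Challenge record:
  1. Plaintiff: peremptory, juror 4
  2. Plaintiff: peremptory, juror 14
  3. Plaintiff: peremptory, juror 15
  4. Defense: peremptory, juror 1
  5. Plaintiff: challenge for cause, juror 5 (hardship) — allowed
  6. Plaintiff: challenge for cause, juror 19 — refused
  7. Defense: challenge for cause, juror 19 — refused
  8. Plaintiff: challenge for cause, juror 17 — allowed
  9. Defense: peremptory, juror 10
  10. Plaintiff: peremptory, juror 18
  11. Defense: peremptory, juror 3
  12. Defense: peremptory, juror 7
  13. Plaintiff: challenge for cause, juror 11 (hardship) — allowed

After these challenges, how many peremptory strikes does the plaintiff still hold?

0

Plaintiff allotment: 4.
Plaintiff peremptories used: #4, #14, #15, #18 — 4 (for-cause on #5, #19, #17, #11 don't count).
Remaining: 4 − 4 = 0.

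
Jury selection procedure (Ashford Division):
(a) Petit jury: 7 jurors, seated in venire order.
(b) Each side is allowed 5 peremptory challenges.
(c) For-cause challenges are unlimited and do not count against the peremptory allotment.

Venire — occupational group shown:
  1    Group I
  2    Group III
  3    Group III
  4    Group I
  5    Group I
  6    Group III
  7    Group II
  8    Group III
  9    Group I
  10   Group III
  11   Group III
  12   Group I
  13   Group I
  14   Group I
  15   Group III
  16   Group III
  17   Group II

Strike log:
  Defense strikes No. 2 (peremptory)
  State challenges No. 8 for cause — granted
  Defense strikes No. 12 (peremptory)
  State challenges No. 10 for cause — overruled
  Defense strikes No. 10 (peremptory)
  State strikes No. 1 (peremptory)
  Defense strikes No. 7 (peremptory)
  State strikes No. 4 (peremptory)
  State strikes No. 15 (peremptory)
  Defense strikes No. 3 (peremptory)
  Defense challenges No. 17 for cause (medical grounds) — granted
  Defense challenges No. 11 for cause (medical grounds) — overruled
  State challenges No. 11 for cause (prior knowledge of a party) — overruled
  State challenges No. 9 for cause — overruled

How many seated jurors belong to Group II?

Removed: #1, #2, #3, #4, #7, #8, #10, #12, #15, #17.
Seated jurors 1–7: #5, #6, #9, #11, #13, #14, #16.
None of those are in Group II → 0.

0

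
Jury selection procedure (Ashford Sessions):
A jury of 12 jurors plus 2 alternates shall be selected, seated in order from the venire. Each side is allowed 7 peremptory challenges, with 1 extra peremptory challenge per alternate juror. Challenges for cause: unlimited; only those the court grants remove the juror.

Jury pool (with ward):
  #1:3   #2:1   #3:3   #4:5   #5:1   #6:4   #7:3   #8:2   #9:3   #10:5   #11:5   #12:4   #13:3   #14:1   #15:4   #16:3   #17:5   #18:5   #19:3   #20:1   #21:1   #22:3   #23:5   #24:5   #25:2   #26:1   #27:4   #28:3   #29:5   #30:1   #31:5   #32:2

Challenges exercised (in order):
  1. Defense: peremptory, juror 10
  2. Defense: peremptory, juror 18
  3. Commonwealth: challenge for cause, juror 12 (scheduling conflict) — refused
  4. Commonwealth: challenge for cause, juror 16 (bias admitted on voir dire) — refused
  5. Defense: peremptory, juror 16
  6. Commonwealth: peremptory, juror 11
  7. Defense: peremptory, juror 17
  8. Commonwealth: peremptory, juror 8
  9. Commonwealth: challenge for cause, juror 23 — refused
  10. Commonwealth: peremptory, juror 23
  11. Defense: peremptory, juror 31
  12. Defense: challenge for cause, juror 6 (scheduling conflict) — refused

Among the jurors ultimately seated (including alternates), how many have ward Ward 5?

Removed: #8, #10, #11, #16, #17, #18, #23, #31.
Seated (14 incl. alternates): #1, #2, #3, #4, #5, #6, #7, #9, #12, #13, #14, #15, #19, #20.
Of those, in Ward 5: #4 → 1.

1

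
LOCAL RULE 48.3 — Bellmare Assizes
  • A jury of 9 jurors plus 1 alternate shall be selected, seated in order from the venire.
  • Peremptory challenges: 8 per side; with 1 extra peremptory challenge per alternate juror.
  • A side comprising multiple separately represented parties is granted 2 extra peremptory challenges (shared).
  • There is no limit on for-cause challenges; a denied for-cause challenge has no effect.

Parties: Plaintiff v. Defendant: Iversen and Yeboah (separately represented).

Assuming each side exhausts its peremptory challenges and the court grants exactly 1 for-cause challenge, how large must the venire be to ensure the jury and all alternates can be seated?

31

Seats to fill: 9 + 1 alternates = 10.
Peremptories — Plaintiff: 8 + 1×1 = 9; Defendant: 8 + 1×1 + 2 = 11; total 20.
For-cause removals: 1.
Minimum venire: 10 + 20 + 1 = 31.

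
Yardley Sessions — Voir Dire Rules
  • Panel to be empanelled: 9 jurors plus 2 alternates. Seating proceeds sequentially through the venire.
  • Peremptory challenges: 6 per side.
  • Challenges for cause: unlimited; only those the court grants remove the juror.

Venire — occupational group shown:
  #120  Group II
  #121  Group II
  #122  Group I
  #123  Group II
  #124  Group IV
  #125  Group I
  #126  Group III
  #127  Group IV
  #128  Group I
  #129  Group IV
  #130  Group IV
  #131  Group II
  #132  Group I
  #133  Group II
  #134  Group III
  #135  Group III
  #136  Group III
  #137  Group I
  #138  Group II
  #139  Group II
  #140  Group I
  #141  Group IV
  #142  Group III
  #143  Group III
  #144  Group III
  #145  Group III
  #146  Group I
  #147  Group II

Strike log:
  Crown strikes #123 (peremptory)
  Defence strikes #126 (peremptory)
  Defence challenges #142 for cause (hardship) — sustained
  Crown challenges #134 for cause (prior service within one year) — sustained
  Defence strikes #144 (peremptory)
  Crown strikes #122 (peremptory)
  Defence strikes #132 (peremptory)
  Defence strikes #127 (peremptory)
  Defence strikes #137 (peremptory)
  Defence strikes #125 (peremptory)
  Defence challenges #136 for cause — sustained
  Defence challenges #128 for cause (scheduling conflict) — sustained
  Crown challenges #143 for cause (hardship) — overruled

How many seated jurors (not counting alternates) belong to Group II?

5

Removed: #122, #123, #125, #126, #127, #128, #132, #134, #136, #137, #142, #144.
Seated jurors 1–9: #120, #121, #124, #129, #130, #131, #133, #135, #138 (alternates #139, #140 not counted).
Of those, in Group II: #120, #121, #131, #133, #138 → 5.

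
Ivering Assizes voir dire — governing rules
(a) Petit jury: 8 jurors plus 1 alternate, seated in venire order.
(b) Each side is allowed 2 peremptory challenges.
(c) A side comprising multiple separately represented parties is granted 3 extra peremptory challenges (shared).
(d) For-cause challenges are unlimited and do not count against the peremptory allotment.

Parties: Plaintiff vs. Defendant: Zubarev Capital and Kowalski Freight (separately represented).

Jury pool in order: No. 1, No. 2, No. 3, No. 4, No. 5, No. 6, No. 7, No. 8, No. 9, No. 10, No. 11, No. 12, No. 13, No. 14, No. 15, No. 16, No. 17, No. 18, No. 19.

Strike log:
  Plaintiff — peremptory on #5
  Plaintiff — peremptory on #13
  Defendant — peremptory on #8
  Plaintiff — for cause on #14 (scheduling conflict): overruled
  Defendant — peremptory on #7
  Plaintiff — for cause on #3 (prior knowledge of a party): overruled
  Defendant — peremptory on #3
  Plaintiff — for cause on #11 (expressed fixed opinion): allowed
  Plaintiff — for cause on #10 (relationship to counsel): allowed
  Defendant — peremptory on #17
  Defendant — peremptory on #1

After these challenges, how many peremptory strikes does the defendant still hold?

0

Defendant allotment: 2 base + 3 multi-party = 5.
Defendant peremptories used: #8, #7, #3, #17, #1 — 5.
Remaining: 5 − 5 = 0.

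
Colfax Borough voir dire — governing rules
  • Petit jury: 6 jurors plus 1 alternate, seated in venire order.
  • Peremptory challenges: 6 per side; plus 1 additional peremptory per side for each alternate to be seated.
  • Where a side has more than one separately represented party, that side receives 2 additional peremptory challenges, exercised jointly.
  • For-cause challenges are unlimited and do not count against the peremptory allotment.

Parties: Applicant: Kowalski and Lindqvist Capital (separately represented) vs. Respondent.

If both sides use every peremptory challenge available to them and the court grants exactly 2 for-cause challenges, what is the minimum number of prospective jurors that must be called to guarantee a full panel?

25

Seats to fill: 6 + 1 alternates = 7.
Peremptories — Applicant: 6 + 1×1 + 2 = 9; Respondent: 6 + 1×1 = 7; total 16.
For-cause removals: 2.
Minimum venire: 7 + 16 + 2 = 25.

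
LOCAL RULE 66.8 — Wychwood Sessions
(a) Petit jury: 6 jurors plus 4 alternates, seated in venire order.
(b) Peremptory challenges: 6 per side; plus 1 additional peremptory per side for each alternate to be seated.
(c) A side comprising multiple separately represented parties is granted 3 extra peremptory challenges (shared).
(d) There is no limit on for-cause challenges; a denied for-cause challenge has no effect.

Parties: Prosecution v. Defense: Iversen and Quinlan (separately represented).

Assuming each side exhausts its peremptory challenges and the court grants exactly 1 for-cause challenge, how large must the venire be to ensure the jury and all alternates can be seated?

Seats to fill: 6 + 4 alternates = 10.
Peremptories — Prosecution: 6 + 1×4 = 10; Defense: 6 + 1×4 + 3 = 13; total 23.
For-cause removals: 1.
Minimum venire: 10 + 23 + 1 = 34.

34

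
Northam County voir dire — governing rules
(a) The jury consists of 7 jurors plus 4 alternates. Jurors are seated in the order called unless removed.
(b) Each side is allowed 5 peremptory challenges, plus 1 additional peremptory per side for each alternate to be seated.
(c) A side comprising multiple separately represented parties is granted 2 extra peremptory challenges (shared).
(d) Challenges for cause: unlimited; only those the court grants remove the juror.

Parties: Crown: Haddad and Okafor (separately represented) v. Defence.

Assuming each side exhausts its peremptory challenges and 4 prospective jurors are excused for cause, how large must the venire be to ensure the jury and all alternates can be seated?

Seats to fill: 7 + 4 alternates = 11.
Peremptories — Crown: 5 + 1×4 + 2 = 11; Defence: 5 + 1×4 = 9; total 20.
For-cause removals: 4.
Minimum venire: 11 + 20 + 4 = 35.

35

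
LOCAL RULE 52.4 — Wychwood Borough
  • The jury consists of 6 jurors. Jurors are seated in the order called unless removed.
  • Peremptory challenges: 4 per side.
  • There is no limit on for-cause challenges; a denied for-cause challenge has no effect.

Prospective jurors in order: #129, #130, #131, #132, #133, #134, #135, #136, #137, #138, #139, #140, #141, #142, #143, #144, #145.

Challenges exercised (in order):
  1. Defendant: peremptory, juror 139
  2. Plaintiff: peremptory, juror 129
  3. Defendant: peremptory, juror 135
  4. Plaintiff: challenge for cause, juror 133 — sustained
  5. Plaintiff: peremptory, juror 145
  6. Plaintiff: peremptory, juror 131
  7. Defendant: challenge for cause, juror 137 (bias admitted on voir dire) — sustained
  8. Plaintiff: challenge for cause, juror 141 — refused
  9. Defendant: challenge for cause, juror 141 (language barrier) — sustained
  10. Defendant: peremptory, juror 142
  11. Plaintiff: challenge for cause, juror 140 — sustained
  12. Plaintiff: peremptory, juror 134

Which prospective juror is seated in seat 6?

144

Removed: #129, #131, #133, #134, #135, #137, #139, #140, #141, #142, #145.
Seating in order: seats 1–6 → #130, #132, #136, #138, #143, #144.
So seat 6 is #144.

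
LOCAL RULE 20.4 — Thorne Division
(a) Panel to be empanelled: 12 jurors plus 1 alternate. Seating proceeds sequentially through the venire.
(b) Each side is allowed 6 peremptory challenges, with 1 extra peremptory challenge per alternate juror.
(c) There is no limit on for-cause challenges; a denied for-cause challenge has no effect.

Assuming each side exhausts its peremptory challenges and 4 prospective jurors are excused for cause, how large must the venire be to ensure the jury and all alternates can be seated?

Seats to fill: 12 + 1 alternates = 13.
Peremptories: 6 + 1×1 = 7 per side × 2 sides = 14.
For-cause removals: 4.
Minimum venire: 13 + 14 + 4 = 31.

31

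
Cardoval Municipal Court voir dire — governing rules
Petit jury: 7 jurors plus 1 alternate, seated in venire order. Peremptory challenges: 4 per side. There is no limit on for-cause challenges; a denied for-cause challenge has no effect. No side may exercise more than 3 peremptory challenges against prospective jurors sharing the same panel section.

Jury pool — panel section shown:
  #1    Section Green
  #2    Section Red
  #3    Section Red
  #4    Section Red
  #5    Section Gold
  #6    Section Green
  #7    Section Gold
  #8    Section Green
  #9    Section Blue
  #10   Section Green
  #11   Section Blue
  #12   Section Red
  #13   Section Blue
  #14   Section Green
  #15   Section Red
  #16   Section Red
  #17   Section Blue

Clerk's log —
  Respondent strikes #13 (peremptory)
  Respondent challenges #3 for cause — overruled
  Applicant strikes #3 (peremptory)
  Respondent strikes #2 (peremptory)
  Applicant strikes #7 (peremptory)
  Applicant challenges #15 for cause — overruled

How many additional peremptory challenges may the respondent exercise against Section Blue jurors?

2

Respondent peremptories so far: #13, #2 — 2 of 4 used, 2 left overall.
Against Section Blue: #13 — 1 used; per-section cap 3 leaves 2.
Binding limit: min(2, 2) = 2.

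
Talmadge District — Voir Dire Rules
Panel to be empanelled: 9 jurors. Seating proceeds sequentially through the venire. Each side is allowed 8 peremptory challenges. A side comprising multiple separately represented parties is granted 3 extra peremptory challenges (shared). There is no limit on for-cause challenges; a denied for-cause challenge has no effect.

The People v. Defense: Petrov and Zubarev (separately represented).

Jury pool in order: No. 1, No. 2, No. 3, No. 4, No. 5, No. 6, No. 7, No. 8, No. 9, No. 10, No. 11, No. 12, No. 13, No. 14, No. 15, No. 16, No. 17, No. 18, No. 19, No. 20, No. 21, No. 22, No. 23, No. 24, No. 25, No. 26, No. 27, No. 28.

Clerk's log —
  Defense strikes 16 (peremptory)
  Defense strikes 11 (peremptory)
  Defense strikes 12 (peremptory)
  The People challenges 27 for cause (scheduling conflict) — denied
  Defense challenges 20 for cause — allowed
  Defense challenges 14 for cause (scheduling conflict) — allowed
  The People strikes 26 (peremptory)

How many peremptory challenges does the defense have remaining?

Defense allotment: 8 base + 3 multi-party = 11.
Defense peremptories used: #16, #11, #12 — 3 (for-cause on #20, #14 don't count).
Remaining: 11 − 3 = 8.

8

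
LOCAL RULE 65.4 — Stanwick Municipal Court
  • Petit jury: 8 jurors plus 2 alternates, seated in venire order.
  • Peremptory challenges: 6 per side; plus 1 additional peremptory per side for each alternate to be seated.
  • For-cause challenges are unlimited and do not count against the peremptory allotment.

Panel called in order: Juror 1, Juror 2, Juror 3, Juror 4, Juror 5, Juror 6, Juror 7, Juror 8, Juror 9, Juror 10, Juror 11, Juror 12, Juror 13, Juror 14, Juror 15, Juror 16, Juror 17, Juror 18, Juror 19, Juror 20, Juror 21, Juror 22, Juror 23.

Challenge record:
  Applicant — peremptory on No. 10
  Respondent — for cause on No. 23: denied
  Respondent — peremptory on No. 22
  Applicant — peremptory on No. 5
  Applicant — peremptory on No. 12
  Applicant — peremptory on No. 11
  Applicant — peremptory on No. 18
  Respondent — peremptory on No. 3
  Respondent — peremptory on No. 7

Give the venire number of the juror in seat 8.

Removed: #3, #5, #7, #10, #11, #12, #18, #22. (#23 stays — for-cause denied.)
Seating in order: seats 1–8 → #1, #2, #4, #6, #8, #9, #13, #14; alternates → #15, #16.
So seat 8 is #14.

14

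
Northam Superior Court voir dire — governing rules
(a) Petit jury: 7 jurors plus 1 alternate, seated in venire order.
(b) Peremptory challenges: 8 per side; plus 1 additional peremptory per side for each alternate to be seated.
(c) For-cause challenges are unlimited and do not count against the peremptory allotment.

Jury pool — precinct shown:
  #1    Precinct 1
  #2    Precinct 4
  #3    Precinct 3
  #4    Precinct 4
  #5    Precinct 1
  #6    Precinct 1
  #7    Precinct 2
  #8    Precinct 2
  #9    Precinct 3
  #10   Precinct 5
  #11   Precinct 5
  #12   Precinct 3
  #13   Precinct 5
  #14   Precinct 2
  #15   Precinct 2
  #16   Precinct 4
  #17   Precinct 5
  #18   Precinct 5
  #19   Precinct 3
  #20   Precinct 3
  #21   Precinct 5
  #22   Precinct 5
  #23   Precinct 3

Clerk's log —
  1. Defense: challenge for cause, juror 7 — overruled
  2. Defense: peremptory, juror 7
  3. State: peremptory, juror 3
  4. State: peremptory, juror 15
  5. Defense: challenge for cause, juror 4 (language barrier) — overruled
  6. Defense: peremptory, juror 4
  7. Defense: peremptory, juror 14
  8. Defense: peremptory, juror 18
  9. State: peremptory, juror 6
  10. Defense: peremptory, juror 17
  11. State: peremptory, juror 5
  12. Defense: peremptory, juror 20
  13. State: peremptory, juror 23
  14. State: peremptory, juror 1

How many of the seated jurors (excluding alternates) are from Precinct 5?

Removed: #1, #3, #4, #5, #6, #7, #14, #15, #17, #18, #20, #23.
Seated jurors 1–7: #2, #8, #9, #10, #11, #12, #13 (alternates #16 not counted).
Of those, in Precinct 5: #10, #11, #13 → 3.

3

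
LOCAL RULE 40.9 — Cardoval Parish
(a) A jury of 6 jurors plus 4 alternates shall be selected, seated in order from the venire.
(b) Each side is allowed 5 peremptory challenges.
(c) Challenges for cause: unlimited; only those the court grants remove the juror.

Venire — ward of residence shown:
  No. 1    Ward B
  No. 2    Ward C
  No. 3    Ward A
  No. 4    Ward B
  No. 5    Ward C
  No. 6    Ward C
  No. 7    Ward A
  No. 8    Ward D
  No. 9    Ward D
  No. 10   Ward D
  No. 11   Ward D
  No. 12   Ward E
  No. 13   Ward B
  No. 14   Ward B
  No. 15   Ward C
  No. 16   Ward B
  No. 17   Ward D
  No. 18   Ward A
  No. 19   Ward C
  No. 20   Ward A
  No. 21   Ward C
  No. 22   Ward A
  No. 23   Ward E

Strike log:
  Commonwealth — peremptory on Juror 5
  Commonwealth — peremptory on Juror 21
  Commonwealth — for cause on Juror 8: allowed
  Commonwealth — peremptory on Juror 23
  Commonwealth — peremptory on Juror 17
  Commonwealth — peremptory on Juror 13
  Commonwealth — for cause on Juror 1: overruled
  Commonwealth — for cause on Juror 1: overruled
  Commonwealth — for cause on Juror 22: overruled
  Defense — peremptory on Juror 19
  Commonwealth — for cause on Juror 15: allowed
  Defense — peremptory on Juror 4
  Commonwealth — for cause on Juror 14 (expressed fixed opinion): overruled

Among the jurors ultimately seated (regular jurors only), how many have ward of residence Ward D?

Removed: #4, #5, #8, #13, #15, #17, #19, #21, #23.
Seated jurors 1–6: #1, #2, #3, #6, #7, #9 (alternates #10, #11, #12, #14 not counted).
Of those, in Ward D: #9 → 1.

1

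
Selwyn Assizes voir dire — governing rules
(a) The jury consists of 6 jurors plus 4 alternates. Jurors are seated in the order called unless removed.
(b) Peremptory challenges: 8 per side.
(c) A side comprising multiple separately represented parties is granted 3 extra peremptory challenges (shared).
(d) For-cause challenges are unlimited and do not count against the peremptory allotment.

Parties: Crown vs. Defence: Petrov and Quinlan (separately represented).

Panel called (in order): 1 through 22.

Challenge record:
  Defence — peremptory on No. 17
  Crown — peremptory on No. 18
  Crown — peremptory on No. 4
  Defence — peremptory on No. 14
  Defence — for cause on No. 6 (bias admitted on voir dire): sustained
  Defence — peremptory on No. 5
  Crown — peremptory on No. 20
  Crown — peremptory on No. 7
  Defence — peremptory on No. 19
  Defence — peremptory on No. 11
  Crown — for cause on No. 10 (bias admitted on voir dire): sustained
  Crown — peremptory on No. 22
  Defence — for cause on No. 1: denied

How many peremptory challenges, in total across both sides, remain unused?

Crown allotment: 8. Defence allotment: 8 base + 3 multi-party = 11.
Crown peremptories used: #18, #4, #20, #7, #22 — 5 (the for-cause on #10 doesn't count).
Defence peremptories used: #17, #14, #5, #19, #11 — 5 (for-cause on #6, #1 don't count).
Remaining: (8 − 5) + (11 − 5) = 9.

9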